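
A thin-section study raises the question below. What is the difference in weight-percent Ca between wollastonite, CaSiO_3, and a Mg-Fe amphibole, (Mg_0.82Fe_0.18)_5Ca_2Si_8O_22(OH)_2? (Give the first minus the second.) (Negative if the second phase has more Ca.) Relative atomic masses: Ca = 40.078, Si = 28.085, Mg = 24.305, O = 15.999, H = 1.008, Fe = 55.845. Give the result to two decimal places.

24.97 percentage points

First mineral: 40.078 g Ca in 116.160 g formula = 34.50 wt% Ca.
Second mineral: 80.156 g Ca in 840.739 g formula = 9.53 wt% Ca.
34.50% − 9.53% gives a difference of 24.97 percentage points.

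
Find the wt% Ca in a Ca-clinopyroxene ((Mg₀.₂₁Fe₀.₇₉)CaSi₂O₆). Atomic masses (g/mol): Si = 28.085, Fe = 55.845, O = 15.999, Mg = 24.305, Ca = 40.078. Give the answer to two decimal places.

Molar mass of (Mg₀.₂₁Fe₀.₇₉)CaSi₂O₆: 0.21×24.305 + 0.79×55.845 + 1×40.078 + 2×28.085 + 6×15.999 = 241.464 g/mol.
Mass of Ca per formula unit: 1 × 40.078 = 40.078 g.
Weight fraction Ca = 40.078 / 241.464 = 0.1660.

16.60 mass %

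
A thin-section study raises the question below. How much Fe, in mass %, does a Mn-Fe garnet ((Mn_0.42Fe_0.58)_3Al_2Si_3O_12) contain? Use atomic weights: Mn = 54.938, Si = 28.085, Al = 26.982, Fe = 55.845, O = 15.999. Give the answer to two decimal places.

19.57 mass %

M((Mn_0.42Fe_0.58)_3Al_2Si_3O_12) = 496.599 g/mol.
Fe contributes 1.74 × 55.845 = 97.170 g per mole.
97.170/496.599 = 0.1957 → 19.57%.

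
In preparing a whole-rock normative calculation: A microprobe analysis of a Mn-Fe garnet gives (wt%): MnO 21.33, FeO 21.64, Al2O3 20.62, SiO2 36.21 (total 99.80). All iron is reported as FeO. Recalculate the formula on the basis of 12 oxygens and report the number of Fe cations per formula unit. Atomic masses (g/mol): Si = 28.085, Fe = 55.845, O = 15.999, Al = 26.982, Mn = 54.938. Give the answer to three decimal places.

1.497 Fe apfu

MnO (M=70.937): mol = 0.30069; Mn = 0.30069, O = 0.30069.
FeO (M=71.844): mol = 0.30121; Fe = 0.30121, O = 0.30121.
Al2O3 (M=101.961): mol = 0.20223; Al = 0.40446, O = 0.60669.
SiO2 (M=60.083): mol = 0.60267; Si = 0.60267, O = 1.20534.
ΣO = 2.41393; factor = 12/ΣO = 4.97115.
Fe apfu = 0.30121 × 4.97115 = 1.497.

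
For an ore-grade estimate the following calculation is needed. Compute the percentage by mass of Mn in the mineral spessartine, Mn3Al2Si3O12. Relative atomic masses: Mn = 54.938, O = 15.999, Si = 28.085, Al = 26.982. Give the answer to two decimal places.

Molar mass of Mn3Al2Si3O12: 3*54.938 + 2*26.982 + 3*28.085 + 12*15.999 = 495.021 g/mol.
Mass of Mn per formula unit: 3 × 54.938 = 164.814 g.
Weight fraction Mn = 164.814 / 495.021 = 0.3329.

33.29 wt%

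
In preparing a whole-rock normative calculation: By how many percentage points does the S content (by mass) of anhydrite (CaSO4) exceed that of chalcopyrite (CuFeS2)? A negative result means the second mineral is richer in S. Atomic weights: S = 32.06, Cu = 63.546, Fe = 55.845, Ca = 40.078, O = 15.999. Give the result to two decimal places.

-11.39 percentage points

S in CaSO4: molar mass 136.134 g/mol; 1×32.06 = 32.060 g → 23.55 wt%.
S in CuFeS2: molar mass 183.511 g/mol; 2×32.06 = 64.120 g → 34.94 wt%.
Difference = 23.55 − 34.94 = -11.39 percentage points.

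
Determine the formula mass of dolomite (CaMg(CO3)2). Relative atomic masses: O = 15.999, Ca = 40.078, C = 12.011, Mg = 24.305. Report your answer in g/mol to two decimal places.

The formula mass is the sum 1·40.078 + 1·24.305 + 2·12.011 + 6·15.999.

184.40 g/mol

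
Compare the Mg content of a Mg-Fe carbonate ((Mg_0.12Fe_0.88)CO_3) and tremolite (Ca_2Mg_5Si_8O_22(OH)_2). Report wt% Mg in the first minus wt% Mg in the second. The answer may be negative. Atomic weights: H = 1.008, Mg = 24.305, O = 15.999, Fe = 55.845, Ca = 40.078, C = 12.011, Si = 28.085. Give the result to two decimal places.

First mineral: 2.917 g Mg in 112.068 g formula = 2.60 wt% Mg.
Second mineral: 121.525 g Mg in 812.353 g formula = 14.96 wt% Mg.
2.60% − 14.96% gives a difference of -12.36 percentage points.

-12.36 percentage points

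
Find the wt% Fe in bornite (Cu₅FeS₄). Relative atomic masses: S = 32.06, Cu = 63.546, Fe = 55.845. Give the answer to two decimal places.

M(Cu₅FeS₄) = 501.815 g/mol.
Fe contributes 1 × 55.845 = 55.845 g per mole.
55.845/501.815 = 0.1113 → 11.13%.

11.13 wt%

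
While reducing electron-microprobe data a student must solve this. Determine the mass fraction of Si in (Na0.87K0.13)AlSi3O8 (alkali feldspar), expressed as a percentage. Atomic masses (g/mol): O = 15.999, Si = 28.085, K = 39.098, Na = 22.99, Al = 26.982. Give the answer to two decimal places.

M((Na0.87K0.13)AlSi3O8) = 264.313 g/mol.
Si contributes 3 × 28.085 = 84.255 g per mole.
84.255/264.313 = 0.3188 → 31.88%.

31.88 wt%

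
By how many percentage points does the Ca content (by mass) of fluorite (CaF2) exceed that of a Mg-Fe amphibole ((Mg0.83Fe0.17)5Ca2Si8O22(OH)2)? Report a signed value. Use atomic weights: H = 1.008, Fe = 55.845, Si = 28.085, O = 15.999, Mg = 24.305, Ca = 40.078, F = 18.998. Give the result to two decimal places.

First mineral: 40.078 g Ca in 78.074 g formula = 51.33 wt% Ca.
Second mineral: 80.156 g Ca in 839.162 g formula = 9.55 wt% Ca.
51.33% − 9.55% gives a difference of 41.78 percentage points.

41.78 percentage points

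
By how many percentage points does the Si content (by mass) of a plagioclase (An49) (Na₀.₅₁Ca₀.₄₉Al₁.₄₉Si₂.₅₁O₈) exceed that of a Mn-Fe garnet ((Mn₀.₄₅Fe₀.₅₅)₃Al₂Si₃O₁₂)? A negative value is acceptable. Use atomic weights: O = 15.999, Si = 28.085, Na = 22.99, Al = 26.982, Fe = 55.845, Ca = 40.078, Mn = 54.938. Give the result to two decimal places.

9.13 percentage points

First mineral: 70.493 g Si in 270.052 g formula = 26.10 wt% Si.
Second mineral: 84.255 g Si in 496.518 g formula = 16.97 wt% Si.
26.10% − 16.97% gives a difference of 9.13 percentage points.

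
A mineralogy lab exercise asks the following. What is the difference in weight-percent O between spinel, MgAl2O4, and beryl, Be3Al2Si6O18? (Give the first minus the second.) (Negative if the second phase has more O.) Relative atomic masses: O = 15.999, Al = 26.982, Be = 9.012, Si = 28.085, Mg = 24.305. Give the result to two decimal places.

O in MgAl2O4: molar mass 142.265 g/mol; 4×15.999 = 63.996 g → 44.98 wt%.
O in Be3Al2Si6O18: molar mass 537.492 g/mol; 18×15.999 = 287.982 g → 53.58 wt%.
Difference = 44.98 − 53.58 = -8.60 percentage points.

-8.60 percentage points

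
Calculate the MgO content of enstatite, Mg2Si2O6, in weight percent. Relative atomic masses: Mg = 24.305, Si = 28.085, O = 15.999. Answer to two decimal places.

40.15 wt%

Molar mass of Mg2Si2O6 = 2·24.305 + 2·28.085 + 6·15.999 = 200.774 g/mol.
Each formula unit contains 2 Mg, equivalent to 2/1 = 2.0000 mol MgO.
M(MgO) = 1×24.305 + 1×15.999 = 40.304 g/mol.
Mass of MgO per formula unit = 2.0000 × 40.304 = 80.608 g.
MgO wt% = 80.608 / 200.774 × 100 = 40.15%.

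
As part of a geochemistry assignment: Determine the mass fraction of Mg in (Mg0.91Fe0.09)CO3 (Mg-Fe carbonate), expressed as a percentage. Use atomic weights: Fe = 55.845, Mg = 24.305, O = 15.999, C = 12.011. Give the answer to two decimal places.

Formula mass = 0.91·24.305 + 0.09·55.845 + 1·12.011 + 3·15.999 = 87.152 g/mol, of which 22.118 g is Mg.
So Mg makes up 22.118/87.152 = 0.2538 of the mass, i.e. 25.38%.

25.38 wt%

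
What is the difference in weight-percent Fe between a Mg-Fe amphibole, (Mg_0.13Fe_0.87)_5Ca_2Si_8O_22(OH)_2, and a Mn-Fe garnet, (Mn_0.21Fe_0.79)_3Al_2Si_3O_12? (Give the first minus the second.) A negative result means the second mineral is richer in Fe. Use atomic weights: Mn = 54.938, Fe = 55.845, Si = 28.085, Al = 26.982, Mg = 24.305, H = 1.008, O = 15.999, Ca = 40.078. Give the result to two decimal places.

Fe in (Mg_0.13Fe_0.87)_5Ca_2Si_8O_22(OH)_2: molar mass 949.552 g/mol; 4.35×55.845 = 242.926 g → 25.58 wt%.
Fe in (Mn_0.21Fe_0.79)_3Al_2Si_3O_12: molar mass 497.171 g/mol; 2.37×55.845 = 132.353 g → 26.62 wt%.
Difference = 25.58 − 26.62 = -1.04 percentage points.

-1.04 percentage points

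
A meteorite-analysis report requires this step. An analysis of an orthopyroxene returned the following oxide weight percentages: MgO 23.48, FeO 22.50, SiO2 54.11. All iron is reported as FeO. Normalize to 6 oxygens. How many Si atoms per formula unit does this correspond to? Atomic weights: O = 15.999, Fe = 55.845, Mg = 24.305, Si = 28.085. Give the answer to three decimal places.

23.48 wt% MgO ÷ 40.304 g/mol = 0.58257 mol, giving 0.58257 Mg and 0.58257 O.
22.50 wt% FeO ÷ 71.844 g/mol = 0.31318 mol, giving 0.31318 Fe and 0.31318 O.
54.11 wt% SiO2 ÷ 60.083 g/mol = 0.90059 mol, giving 0.90059 Si and 1.80118 O.
Oxygen sums to 2.69693; scaling by 6/2.69693 = 2.22475 puts the formula on 6 O.
Si: 0.90059 × 2.22475 = 2.004 atoms per formula unit.

2.004 Si apfu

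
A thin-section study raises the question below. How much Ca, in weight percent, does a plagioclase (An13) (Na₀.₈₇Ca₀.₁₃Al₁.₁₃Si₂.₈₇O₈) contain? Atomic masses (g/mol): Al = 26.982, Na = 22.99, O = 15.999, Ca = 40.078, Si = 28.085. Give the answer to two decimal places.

1.97 weight percent

M(Na₀.₈₇Ca₀.₁₃Al₁.₁₃Si₂.₈₇O₈) = 264.297 g/mol.
Ca contributes 0.13 × 40.078 = 5.210 g per mole.
5.210/264.297 = 0.0197 → 1.97%.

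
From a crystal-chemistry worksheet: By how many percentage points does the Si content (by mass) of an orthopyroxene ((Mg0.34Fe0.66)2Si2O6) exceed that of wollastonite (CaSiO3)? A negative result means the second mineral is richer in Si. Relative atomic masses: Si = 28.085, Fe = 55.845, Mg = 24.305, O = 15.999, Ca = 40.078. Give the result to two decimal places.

Si in (Mg0.34Fe0.66)2Si2O6: molar mass 242.407 g/mol; 2×28.085 = 56.170 g → 23.17 wt%.
Si in CaSiO3: molar mass 116.160 g/mol; 1×28.085 = 28.085 g → 24.18 wt%.
Difference = 23.17 − 24.18 = -1.01 percentage points.

-1.01 percentage points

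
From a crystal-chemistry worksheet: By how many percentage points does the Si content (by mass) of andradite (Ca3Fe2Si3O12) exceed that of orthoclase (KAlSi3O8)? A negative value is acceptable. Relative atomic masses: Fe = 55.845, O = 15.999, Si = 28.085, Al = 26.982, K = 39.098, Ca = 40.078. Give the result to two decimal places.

First mineral: 84.255 g Si in 508.167 g formula = 16.58 wt% Si.
Second mineral: 84.255 g Si in 278.327 g formula = 30.27 wt% Si.
16.58% − 30.27% gives a difference of -13.69 percentage points.

-13.69 percentage points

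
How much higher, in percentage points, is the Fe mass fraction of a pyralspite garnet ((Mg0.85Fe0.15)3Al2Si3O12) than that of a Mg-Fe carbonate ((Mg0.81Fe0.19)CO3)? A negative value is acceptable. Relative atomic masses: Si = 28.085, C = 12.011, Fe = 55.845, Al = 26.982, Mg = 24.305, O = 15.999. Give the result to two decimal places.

-5.73 percentage points

M((Mg0.85Fe0.15)3Al2Si3O12) = 417.315 g/mol, so wt% Fe = 25.130/417.315 × 100 = 6.02%.
M((Mg0.81Fe0.19)CO3) = 90.306 g/mol, so wt% Fe = 10.611/90.306 × 100 = 11.75%.
6.02 − 11.75 = -5.73 pp.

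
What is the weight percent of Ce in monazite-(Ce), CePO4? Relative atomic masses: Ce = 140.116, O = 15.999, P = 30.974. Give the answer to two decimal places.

59.60 weight percent

M(CePO4) = 235.086 g/mol.
Ce contributes 1 × 140.116 = 140.116 g per mole.
140.116/235.086 = 0.5960 → 59.60%.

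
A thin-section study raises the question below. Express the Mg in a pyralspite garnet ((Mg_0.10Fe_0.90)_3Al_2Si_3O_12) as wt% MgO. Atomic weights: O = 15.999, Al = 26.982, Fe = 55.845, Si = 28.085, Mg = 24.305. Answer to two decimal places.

2.48 wt%

M((Mg_0.10Fe_0.90)_3Al_2Si_3O_12) = 488.280 g/mol; M(MgO) = 40.304 g/mol.
Moles MgO per formula unit = 0.30 Mg ÷ 1 = 0.3000.
MgO fraction = (0.3000 × 40.304) / 488.280 = 12.091/488.280 = 0.0248.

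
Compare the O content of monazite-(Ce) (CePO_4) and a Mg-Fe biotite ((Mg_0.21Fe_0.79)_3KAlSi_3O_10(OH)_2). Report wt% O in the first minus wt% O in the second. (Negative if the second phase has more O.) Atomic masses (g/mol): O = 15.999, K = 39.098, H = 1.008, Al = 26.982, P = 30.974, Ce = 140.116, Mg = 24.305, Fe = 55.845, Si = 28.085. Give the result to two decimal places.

First mineral: 63.996 g O in 235.086 g formula = 27.22 wt% O.
Second mineral: 191.988 g O in 492.004 g formula = 39.02 wt% O.
27.22% − 39.02% gives a difference of -11.80 percentage points.

-11.80 percentage points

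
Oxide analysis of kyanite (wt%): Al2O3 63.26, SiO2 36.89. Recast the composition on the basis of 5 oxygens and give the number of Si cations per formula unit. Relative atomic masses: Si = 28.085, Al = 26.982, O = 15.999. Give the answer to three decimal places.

63.26 wt% Al2O3 ÷ 101.961 g/mol = 0.62043 mol, giving 1.24086 Al and 1.86129 O.
36.89 wt% SiO2 ÷ 60.083 g/mol = 0.61398 mol, giving 0.61398 Si and 1.22796 O.
Oxygen sums to 3.08925; scaling by 5/3.08925 = 1.61852 puts the formula on 5 O.
Si: 0.61398 × 1.61852 = 0.994 atoms per formula unit.

0.994 Si apfu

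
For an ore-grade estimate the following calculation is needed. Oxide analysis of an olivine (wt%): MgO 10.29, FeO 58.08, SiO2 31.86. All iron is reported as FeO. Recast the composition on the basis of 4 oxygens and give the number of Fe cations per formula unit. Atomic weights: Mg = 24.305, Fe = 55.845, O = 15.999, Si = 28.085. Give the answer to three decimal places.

MgO (M=40.304): mol = 0.25531; Mg = 0.25531, O = 0.25531.
FeO (M=71.844): mol = 0.80842; Fe = 0.80842, O = 0.80842.
SiO2 (M=60.083): mol = 0.53027; Si = 0.53027, O = 1.06054.
ΣO = 2.12427; factor = 4/ΣO = 1.88300.
Fe apfu = 0.80842 × 1.88300 = 1.522.

1.522 Fe apfu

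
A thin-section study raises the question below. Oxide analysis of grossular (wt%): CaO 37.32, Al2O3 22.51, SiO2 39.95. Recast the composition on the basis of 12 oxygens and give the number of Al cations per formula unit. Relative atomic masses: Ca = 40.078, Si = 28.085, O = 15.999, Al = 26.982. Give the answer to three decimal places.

37.32 wt% CaO ÷ 56.077 g/mol = 0.66551 mol, giving 0.66551 Ca and 0.66551 O.
22.51 wt% Al2O3 ÷ 101.961 g/mol = 0.22077 mol, giving 0.44154 Al and 0.66231 O.
39.95 wt% SiO2 ÷ 60.083 g/mol = 0.66491 mol, giving 0.66491 Si and 1.32982 O.
Oxygen sums to 2.65764; scaling by 12/2.65764 = 4.51528 puts the formula on 12 O.
Al: 0.44154 × 4.51528 = 1.994 atoms per formula unit.

1.994 Al apfu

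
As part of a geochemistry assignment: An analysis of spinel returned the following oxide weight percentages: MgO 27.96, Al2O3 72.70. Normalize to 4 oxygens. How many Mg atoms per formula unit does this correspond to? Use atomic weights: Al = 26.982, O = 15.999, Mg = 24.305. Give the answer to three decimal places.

27.96 wt% MgO ÷ 40.304 g/mol = 0.69373 mol, giving 0.69373 Mg and 0.69373 O.
72.70 wt% Al2O3 ÷ 101.961 g/mol = 0.71302 mol, giving 1.42604 Al and 2.13906 O.
Oxygen sums to 2.83279; scaling by 4/2.83279 = 1.41204 puts the formula on 4 O.
Mg: 0.69373 × 1.41204 = 0.980 atoms per formula unit.

0.980 Mg apfu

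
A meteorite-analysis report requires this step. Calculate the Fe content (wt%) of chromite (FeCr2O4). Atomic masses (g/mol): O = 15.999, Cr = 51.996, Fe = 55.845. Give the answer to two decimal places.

24.95 wt%

M(FeCr2O4) = 223.833 g/mol.
Fe contributes 1 × 55.845 = 55.845 g per mole.
55.845/223.833 = 0.2495 → 24.95%.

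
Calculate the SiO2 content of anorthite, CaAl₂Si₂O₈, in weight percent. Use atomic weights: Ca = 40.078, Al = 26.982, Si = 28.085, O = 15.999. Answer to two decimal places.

Formula mass = 278.204 g/mol.
2 Si → 2.0000 mol SiO2 per formula unit; M(SiO2) = 60.083, so SiO2 mass = 120.166 g.
120.166/278.204 × 100 = 43.19 wt%.

43.19 wt%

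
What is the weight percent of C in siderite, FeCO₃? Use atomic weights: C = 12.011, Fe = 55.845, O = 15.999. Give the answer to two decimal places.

Molar mass of FeCO₃: 1·55.845 + 1·12.011 + 3·15.999 = 115.853 g/mol.
Mass of C per formula unit: 1 × 12.011 = 12.011 g.
Weight fraction C = 12.011 / 115.853 = 0.1037.

10.37 wt%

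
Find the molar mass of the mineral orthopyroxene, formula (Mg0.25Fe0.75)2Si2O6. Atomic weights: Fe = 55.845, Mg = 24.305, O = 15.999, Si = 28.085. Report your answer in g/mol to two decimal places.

The formula mass is the sum 0.50·24.305 + 1.50·55.845 + 2·28.085 + 6·15.999.

248.08 g/mol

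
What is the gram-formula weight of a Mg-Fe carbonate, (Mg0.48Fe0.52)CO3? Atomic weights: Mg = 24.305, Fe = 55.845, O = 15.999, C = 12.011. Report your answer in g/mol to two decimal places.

100.71 g/mol

Mg: 0.48 × 24.305 = 11.6664
Fe: 0.52 × 55.845 = 29.0394
C: 1 × 12.011 = 12.0110
O: 3 × 15.999 = 47.9970
Summing the contributions gives the formula mass.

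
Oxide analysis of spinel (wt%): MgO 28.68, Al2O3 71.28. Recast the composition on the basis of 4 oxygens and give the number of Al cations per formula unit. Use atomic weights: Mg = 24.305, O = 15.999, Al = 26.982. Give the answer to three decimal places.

1.991 Al apfu

28.68 wt% MgO ÷ 40.304 g/mol = 0.71159 mol, giving 0.71159 Mg and 0.71159 O.
71.28 wt% Al2O3 ÷ 101.961 g/mol = 0.69909 mol, giving 1.39818 Al and 2.09727 O.
Oxygen sums to 2.80886; scaling by 4/2.80886 = 1.42407 puts the formula on 4 O.
Al: 1.39818 × 1.42407 = 1.991 atoms per formula unit.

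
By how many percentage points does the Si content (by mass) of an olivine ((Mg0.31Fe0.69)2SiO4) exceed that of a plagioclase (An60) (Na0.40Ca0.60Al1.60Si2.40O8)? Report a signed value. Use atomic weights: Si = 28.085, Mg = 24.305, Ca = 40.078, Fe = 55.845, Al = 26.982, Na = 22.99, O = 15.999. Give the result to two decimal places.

-9.55 percentage points

First mineral: 28.085 g Si in 184.216 g formula = 15.25 wt% Si.
Second mineral: 67.404 g Si in 271.810 g formula = 24.80 wt% Si.
15.25% − 24.80% gives a difference of -9.55 percentage points.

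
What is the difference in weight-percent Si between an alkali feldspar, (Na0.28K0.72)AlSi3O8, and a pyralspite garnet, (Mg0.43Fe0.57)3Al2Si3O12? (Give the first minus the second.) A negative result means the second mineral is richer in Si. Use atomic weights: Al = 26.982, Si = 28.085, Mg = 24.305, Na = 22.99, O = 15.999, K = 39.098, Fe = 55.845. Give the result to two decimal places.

Si in (Na0.28K0.72)AlSi3O8: molar mass 273.817 g/mol; 3×28.085 = 84.255 g → 30.77 wt%.
Si in (Mg0.43Fe0.57)3Al2Si3O12: molar mass 457.055 g/mol; 3×28.085 = 84.255 g → 18.43 wt%.
Difference = 30.77 − 18.43 = 12.34 percentage points.

12.34 percentage points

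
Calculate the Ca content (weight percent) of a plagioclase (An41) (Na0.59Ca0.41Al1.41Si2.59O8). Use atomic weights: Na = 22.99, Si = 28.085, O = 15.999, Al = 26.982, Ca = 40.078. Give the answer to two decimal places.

6.11 weight percent

Molar mass of Na0.59Ca0.41Al1.41Si2.59O8: 0.59·22.99 + 0.41·40.078 + 1.41·26.982 + 2.59·28.085 + 8·15.999 = 268.773 g/mol.
Mass of Ca per formula unit: 0.41 × 40.078 = 16.432 g.
Weight fraction Ca = 16.432 / 268.773 = 0.0611.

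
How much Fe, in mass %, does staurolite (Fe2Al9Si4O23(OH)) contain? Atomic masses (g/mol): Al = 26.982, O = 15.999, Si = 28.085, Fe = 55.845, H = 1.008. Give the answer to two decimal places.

13.11 mass %

Molar mass of Fe2Al9Si4O23(OH): 2·55.845 + 9·26.982 + 4·28.085 + 24·15.999 + 1·1.008 = 851.852 g/mol.
Mass of Fe per formula unit: 2 × 55.845 = 111.690 g.
Weight fraction Fe = 111.690 / 851.852 = 0.1311.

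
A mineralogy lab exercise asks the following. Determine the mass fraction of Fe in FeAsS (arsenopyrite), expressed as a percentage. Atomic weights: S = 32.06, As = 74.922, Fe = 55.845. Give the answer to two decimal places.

Formula mass = 1×55.845 + 1×74.922 + 1×32.06 = 162.827 g/mol, of which 55.845 g is Fe.
So Fe makes up 55.845/162.827 = 0.3430 of the mass, i.e. 34.30%.

34.30 weight percent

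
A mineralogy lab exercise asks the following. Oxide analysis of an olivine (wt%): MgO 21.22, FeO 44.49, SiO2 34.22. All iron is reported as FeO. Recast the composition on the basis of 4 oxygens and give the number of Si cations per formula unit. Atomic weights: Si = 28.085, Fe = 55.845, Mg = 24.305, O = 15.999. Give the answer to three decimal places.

21.22 wt% MgO ÷ 40.304 g/mol = 0.52650 mol, giving 0.52650 Mg and 0.52650 O.
44.49 wt% FeO ÷ 71.844 g/mol = 0.61926 mol, giving 0.61926 Fe and 0.61926 O.
34.22 wt% SiO2 ÷ 60.083 g/mol = 0.56955 mol, giving 0.56955 Si and 1.13910 O.
Oxygen sums to 2.28486; scaling by 4/2.28486 = 1.75065 puts the formula on 4 O.
Si: 0.56955 × 1.75065 = 0.997 atoms per formula unit.

0.997 Si apfu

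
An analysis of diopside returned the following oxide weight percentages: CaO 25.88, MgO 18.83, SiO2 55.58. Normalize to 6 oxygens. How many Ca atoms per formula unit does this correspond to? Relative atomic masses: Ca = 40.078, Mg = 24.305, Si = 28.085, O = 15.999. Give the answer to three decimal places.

CaO (M=56.077): mol = 0.46151; Ca = 0.46151, O = 0.46151.
MgO (M=40.304): mol = 0.46720; Mg = 0.46720, O = 0.46720.
SiO2 (M=60.083): mol = 0.92505; Si = 0.92505, O = 1.85010.
ΣO = 2.77881; factor = 6/ΣO = 2.15920.
Ca apfu = 0.46151 × 2.15920 = 0.996.

0.996 Ca apfu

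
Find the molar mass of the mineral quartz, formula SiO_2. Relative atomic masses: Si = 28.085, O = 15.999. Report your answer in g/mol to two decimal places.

M = 1·28.085 + 2·15.999

60.08 g/mol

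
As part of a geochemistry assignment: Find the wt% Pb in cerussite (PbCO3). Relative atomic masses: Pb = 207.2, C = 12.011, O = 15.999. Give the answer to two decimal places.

Formula mass = 1×207.2 + 1×12.011 + 3×15.999 = 267.208 g/mol, of which 207.200 g is Pb.
So Pb makes up 207.200/267.208 = 0.7754 of the mass, i.e. 77.54%.

77.54 wt%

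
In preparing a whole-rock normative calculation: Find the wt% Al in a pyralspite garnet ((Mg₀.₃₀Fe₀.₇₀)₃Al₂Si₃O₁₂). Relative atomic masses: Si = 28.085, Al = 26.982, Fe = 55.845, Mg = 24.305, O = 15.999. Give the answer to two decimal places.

M((Mg₀.₃₀Fe₀.₇₀)₃Al₂Si₃O₁₂) = 469.356 g/mol.
Al contributes 2 × 26.982 = 53.964 g per mole.
53.964/469.356 = 0.1150 → 11.50%.

11.50 wt%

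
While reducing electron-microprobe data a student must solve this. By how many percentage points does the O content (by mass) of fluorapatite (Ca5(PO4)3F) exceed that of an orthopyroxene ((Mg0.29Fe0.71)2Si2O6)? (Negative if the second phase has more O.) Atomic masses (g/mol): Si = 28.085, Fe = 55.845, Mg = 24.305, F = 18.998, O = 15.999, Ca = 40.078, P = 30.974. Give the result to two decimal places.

-1.02 percentage points

M(Ca5(PO4)3F) = 504.298 g/mol, so wt% O = 191.988/504.298 × 100 = 38.07%.
M((Mg0.29Fe0.71)2Si2O6) = 245.561 g/mol, so wt% O = 95.994/245.561 × 100 = 39.09%.
38.07 − 39.09 = -1.02 pp.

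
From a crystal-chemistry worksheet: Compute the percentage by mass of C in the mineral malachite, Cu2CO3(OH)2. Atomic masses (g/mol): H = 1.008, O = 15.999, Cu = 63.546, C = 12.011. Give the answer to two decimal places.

Molar mass of Cu2CO3(OH)2: 2·63.546 + 1·12.011 + 5·15.999 + 2·1.008 = 221.114 g/mol.
Mass of C per formula unit: 1 × 12.011 = 12.011 g.
Weight fraction C = 12.011 / 221.114 = 0.0543.

5.43 mass %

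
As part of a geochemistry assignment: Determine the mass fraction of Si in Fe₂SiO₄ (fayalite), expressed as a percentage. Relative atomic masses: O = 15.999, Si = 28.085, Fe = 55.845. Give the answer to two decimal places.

13.78 weight percent

Formula mass = 2·55.845 + 1·28.085 + 4·15.999 = 203.771 g/mol, of which 28.085 g is Si.
So Si makes up 28.085/203.771 = 0.1378 of the mass, i.e. 13.78%.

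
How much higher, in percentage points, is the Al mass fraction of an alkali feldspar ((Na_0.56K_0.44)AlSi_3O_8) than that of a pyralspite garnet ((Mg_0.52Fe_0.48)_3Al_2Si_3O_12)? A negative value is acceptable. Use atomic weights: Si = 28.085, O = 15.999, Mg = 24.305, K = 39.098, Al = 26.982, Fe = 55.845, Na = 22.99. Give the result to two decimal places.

Al in (Na_0.56K_0.44)AlSi_3O_8: molar mass 269.307 g/mol; 1×26.982 = 26.982 g → 10.02 wt%.
Al in (Mg_0.52Fe_0.48)_3Al_2Si_3O_12: molar mass 448.540 g/mol; 2×26.982 = 53.964 g → 12.03 wt%.
Difference = 10.02 − 12.03 = -2.01 percentage points.

-2.01 percentage points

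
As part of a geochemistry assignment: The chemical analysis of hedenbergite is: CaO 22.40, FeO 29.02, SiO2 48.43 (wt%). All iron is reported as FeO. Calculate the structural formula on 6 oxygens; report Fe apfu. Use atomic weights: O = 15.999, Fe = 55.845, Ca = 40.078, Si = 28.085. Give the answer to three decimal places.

CaO: 22.40/56.077 = 0.39945 mol → 0.39945 mol Ca, 0.39945 mol O.
FeO: 29.02/71.844 = 0.40393 mol → 0.40393 mol Fe, 0.40393 mol O.
SiO2: 48.43/60.083 = 0.80605 mol → 0.80605 mol Si, 1.61210 mol O.
Total oxygen = 2.41548 mol. Normalization factor = 6/2.41548 = 2.48398.
Fe per 6 O = 0.40393 × 2.48398 = 1.003.

1.003 Fe apfu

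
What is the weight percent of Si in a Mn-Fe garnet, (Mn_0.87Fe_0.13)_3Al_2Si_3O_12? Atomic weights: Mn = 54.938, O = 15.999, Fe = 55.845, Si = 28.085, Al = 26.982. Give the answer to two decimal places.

17.01 weight percent

Formula mass = 2.61*54.938 + 0.39*55.845 + 2*26.982 + 3*28.085 + 12*15.999 = 495.375 g/mol, of which 84.255 g is Si.
So Si makes up 84.255/495.375 = 0.1701 of the mass, i.e. 17.01%.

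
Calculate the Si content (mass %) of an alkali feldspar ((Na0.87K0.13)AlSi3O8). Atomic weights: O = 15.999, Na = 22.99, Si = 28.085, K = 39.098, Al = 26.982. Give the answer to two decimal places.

Molar mass of (Na0.87K0.13)AlSi3O8: 0.87*22.99 + 0.13*39.098 + 1*26.982 + 3*28.085 + 8*15.999 = 264.313 g/mol.
Mass of Si per formula unit: 3 × 28.085 = 84.255 g.
Weight fraction Si = 84.255 / 264.313 = 0.3188.

31.88 mass %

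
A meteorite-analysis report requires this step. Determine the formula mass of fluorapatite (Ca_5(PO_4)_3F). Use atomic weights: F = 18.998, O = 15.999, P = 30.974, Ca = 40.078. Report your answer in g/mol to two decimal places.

The formula mass is the sum 5×40.078 + 3×30.974 + 12×15.999 + 1×18.998.

504.30 g/mol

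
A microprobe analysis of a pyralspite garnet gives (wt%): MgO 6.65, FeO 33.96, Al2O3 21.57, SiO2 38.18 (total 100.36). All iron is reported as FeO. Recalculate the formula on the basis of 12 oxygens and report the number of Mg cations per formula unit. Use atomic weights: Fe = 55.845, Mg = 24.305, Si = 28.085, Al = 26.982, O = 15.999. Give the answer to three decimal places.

6.65 wt% MgO ÷ 40.304 g/mol = 0.16500 mol, giving 0.16500 Mg and 0.16500 O.
33.96 wt% FeO ÷ 71.844 g/mol = 0.47269 mol, giving 0.47269 Fe and 0.47269 O.
21.57 wt% Al2O3 ÷ 101.961 g/mol = 0.21155 mol, giving 0.42310 Al and 0.63465 O.
38.18 wt% SiO2 ÷ 60.083 g/mol = 0.63545 mol, giving 0.63545 Si and 1.27090 O.
Oxygen sums to 2.54324; scaling by 12/2.54324 = 4.71839 puts the formula on 12 O.
Mg: 0.16500 × 4.71839 = 0.779 atoms per formula unit.

0.779 Mg apfu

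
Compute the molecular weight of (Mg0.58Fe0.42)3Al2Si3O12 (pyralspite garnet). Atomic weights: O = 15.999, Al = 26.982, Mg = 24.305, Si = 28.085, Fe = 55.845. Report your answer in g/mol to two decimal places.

M = 1.74*24.305 + 1.26*55.845 + 2*26.982 + 3*28.085 + 12*15.999

442.86 g/mol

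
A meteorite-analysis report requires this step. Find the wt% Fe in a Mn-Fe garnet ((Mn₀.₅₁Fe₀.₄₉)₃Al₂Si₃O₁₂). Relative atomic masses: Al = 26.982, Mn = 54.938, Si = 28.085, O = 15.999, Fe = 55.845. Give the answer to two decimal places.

Formula mass = 1.53·54.938 + 1.47·55.845 + 2·26.982 + 3·28.085 + 12·15.999 = 496.354 g/mol, of which 82.092 g is Fe.
So Fe makes up 82.092/496.354 = 0.1654 of the mass, i.e. 16.54%.

16.54 weight percent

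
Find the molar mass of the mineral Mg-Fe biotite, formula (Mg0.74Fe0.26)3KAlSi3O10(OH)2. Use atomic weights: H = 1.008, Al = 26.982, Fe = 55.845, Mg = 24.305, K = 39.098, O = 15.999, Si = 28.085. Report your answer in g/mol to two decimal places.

The formula mass is the sum 2.22*24.305 + 0.78*55.845 + 1*39.098 + 1*26.982 + 3*28.085 + 12*15.999 + 2*1.008.

441.86 g/mol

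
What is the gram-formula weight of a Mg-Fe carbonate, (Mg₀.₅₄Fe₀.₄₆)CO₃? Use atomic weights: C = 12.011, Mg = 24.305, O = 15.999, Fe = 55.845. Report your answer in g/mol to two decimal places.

98.82 g/mol

M = 0.54*24.305 + 0.46*55.845 + 1*12.011 + 3*15.999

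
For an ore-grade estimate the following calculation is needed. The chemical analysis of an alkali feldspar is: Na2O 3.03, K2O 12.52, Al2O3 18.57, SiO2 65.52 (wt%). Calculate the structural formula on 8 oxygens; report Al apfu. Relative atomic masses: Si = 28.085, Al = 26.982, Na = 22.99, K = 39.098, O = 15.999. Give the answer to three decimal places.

1.002 Al apfu

3.03 wt% Na2O ÷ 61.979 g/mol = 0.04889 mol, giving 0.09778 Na and 0.04889 O.
12.52 wt% K2O ÷ 94.195 g/mol = 0.13292 mol, giving 0.26584 K and 0.13292 O.
18.57 wt% Al2O3 ÷ 101.961 g/mol = 0.18213 mol, giving 0.36426 Al and 0.54639 O.
65.52 wt% SiO2 ÷ 60.083 g/mol = 1.09049 mol, giving 1.09049 Si and 2.18098 O.
Oxygen sums to 2.90918; scaling by 8/2.90918 = 2.74992 puts the formula on 8 O.
Al: 0.36426 × 2.74992 = 1.002 atoms per formula unit.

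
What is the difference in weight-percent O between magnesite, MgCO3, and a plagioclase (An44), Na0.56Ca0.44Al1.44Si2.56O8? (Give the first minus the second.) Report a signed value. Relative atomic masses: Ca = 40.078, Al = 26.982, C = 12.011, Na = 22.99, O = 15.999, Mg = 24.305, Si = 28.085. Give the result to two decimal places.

O in MgCO3: molar mass 84.313 g/mol; 3×15.999 = 47.997 g → 56.93 wt%.
O in Na0.56Ca0.44Al1.44Si2.56O8: molar mass 269.252 g/mol; 8×15.999 = 127.992 g → 47.54 wt%.
Difference = 56.93 − 47.54 = 9.39 percentage points.

9.39 percentage points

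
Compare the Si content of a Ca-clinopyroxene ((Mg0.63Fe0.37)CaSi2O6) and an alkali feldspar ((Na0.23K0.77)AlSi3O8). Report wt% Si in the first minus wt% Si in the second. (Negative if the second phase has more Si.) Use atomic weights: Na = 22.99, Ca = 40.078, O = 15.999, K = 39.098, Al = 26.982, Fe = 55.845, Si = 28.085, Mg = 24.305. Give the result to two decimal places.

-6.07 percentage points

Si in (Mg0.63Fe0.37)CaSi2O6: molar mass 228.217 g/mol; 2×28.085 = 56.170 g → 24.61 wt%.
Si in (Na0.23K0.77)AlSi3O8: molar mass 274.622 g/mol; 3×28.085 = 84.255 g → 30.68 wt%.
Difference = 24.61 − 30.68 = -6.07 percentage points.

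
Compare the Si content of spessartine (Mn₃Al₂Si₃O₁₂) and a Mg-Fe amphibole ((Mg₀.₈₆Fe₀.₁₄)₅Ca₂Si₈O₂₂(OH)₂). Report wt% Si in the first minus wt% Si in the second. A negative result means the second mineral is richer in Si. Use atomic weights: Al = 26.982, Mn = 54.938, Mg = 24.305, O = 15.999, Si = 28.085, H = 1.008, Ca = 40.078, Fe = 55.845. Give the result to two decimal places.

-9.91 percentage points

Si in Mn₃Al₂Si₃O₁₂: molar mass 495.021 g/mol; 3×28.085 = 84.255 g → 17.02 wt%.
Si in (Mg₀.₈₆Fe₀.₁₄)₅Ca₂Si₈O₂₂(OH)₂: molar mass 834.431 g/mol; 8×28.085 = 224.680 g → 26.93 wt%.
Difference = 17.02 − 26.93 = -9.91 percentage points.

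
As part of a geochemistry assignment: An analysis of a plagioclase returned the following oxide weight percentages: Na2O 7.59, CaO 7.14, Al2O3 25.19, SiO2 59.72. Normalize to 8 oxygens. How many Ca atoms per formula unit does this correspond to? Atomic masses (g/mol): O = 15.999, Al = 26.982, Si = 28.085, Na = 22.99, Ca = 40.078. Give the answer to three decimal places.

Na2O (M=61.979): mol = 0.12246; Na = 0.24492, O = 0.12246.
CaO (M=56.077): mol = 0.12732; Ca = 0.12732, O = 0.12732.
Al2O3 (M=101.961): mol = 0.24706; Al = 0.49412, O = 0.74118.
SiO2 (M=60.083): mol = 0.99396; Si = 0.99396, O = 1.98792.
ΣO = 2.97888; factor = 8/ΣO = 2.68557.
Ca apfu = 0.12732 × 2.68557 = 0.342.

0.342 Ca apfu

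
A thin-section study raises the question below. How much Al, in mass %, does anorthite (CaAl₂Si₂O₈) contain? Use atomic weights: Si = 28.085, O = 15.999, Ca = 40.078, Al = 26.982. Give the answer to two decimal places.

M(CaAl₂Si₂O₈) = 278.204 g/mol.
Al contributes 2 × 26.982 = 53.964 g per mole.
53.964/278.204 = 0.1940 → 19.40%.

19.40 mass %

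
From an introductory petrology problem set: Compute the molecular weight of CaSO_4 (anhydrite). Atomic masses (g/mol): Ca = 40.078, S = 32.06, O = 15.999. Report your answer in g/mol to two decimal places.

136.13 g/mol

Ca: 1 × 40.078 = 40.0780
S: 1 × 32.06 = 32.0600
O: 4 × 15.999 = 63.9960
Summing the contributions gives the formula mass.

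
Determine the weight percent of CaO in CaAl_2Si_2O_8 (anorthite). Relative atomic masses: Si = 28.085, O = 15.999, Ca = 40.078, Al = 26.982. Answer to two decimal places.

20.16 wt%

M(CaAl_2Si_2O_8) = 278.204 g/mol; M(CaO) = 56.077 g/mol.
Moles CaO per formula unit = 1 Ca ÷ 1 = 1.0000.
CaO fraction = (1.0000 × 56.077) / 278.204 = 56.077/278.204 = 0.2016.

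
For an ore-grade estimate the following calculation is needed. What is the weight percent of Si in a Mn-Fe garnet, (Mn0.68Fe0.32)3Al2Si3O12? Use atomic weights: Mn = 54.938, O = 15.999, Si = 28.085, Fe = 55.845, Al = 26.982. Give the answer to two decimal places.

Formula mass = 2.04×54.938 + 0.96×55.845 + 2×26.982 + 3×28.085 + 12×15.999 = 495.892 g/mol, of which 84.255 g is Si.
So Si makes up 84.255/495.892 = 0.1699 of the mass, i.e. 16.99%.

16.99 wt%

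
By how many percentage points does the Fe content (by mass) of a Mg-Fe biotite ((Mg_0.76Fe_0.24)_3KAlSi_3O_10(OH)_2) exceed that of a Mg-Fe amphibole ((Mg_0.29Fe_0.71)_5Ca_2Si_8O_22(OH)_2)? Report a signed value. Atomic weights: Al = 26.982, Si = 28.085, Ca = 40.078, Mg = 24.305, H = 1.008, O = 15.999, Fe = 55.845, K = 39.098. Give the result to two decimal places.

-12.31 percentage points

M((Mg_0.76Fe_0.24)_3KAlSi_3O_10(OH)_2) = 439.963 g/mol, so wt% Fe = 40.208/439.963 × 100 = 9.14%.
M((Mg_0.29Fe_0.71)_5Ca_2Si_8O_22(OH)_2) = 924.320 g/mol, so wt% Fe = 198.250/924.320 × 100 = 21.45%.
9.14 − 21.45 = -12.31 pp.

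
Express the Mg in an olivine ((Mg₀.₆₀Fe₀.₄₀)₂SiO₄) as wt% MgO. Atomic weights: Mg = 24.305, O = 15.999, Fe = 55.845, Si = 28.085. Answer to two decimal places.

29.15 wt%

M((Mg₀.₆₀Fe₀.₄₀)₂SiO₄) = 165.923 g/mol; M(MgO) = 40.304 g/mol.
Moles MgO per formula unit = 1.20 Mg ÷ 1 = 1.2000.
MgO fraction = (1.2000 × 40.304) / 165.923 = 48.365/165.923 = 0.2915.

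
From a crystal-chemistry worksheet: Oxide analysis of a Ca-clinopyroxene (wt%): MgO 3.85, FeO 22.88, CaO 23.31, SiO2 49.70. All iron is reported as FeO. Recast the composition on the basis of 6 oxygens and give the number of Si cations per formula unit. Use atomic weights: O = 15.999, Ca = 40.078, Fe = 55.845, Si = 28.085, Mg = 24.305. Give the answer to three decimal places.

3.85 wt% MgO ÷ 40.304 g/mol = 0.09552 mol, giving 0.09552 Mg and 0.09552 O.
22.88 wt% FeO ÷ 71.844 g/mol = 0.31847 mol, giving 0.31847 Fe and 0.31847 O.
23.31 wt% CaO ÷ 56.077 g/mol = 0.41568 mol, giving 0.41568 Ca and 0.41568 O.
49.70 wt% SiO2 ÷ 60.083 g/mol = 0.82719 mol, giving 0.82719 Si and 1.65438 O.
Oxygen sums to 2.48405; scaling by 6/2.48405 = 2.41541 puts the formula on 6 O.
Si: 0.82719 × 2.41541 = 1.998 atoms per formula unit.

1.998 Si apfu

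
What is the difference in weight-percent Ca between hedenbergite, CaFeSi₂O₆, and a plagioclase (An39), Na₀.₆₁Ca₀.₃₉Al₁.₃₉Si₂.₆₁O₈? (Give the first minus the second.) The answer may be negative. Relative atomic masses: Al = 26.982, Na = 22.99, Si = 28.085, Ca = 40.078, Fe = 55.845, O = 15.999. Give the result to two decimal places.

10.33 percentage points

First mineral: 40.078 g Ca in 248.087 g formula = 16.15 wt% Ca.
Second mineral: 15.630 g Ca in 268.453 g formula = 5.82 wt% Ca.
16.15% − 5.82% gives a difference of 10.33 percentage points.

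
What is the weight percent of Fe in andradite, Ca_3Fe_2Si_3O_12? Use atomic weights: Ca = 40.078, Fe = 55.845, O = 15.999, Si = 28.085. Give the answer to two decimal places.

Molar mass of Ca_3Fe_2Si_3O_12: 3×40.078 + 2×55.845 + 3×28.085 + 12×15.999 = 508.167 g/mol.
Mass of Fe per formula unit: 2 × 55.845 = 111.690 g.
Weight fraction Fe = 111.690 / 508.167 = 0.2198.

21.98 mass %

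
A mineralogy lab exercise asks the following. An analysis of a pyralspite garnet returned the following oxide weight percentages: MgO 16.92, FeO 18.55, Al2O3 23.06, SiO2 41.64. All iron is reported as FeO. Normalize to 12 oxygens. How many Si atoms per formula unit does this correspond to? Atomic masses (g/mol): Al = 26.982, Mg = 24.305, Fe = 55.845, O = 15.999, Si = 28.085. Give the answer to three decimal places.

MgO (M=40.304): mol = 0.41981; Mg = 0.41981, O = 0.41981.
FeO (M=71.844): mol = 0.25820; Fe = 0.25820, O = 0.25820.
Al2O3 (M=101.961): mol = 0.22616; Al = 0.45232, O = 0.67848.
SiO2 (M=60.083): mol = 0.69304; Si = 0.69304, O = 1.38608.
ΣO = 2.74257; factor = 12/ΣO = 4.37546.
Si apfu = 0.69304 × 4.37546 = 3.032.

3.032 Si apfu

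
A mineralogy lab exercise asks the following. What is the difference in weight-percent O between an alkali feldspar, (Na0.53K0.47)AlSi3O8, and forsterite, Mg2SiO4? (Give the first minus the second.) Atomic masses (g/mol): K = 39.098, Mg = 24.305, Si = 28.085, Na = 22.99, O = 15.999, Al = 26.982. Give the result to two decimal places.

First mineral: 127.992 g O in 269.790 g formula = 47.44 wt% O.
Second mineral: 63.996 g O in 140.691 g formula = 45.49 wt% O.
47.44% − 45.49% gives a difference of 1.95 percentage points.

1.95 percentage points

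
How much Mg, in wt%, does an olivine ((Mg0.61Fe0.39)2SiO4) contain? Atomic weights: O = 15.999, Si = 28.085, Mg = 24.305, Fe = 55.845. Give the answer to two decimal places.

17.94 wt%

Formula mass = 1.22*24.305 + 0.78*55.845 + 1*28.085 + 4*15.999 = 165.292 g/mol, of which 29.652 g is Mg.
So Mg makes up 29.652/165.292 = 0.1794 of the mass, i.e. 17.94%.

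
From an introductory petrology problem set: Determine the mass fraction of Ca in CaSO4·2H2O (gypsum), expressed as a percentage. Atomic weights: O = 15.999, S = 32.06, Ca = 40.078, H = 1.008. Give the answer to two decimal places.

M(CaSO4·2H2O) = 172.164 g/mol.
Ca contributes 1 × 40.078 = 40.078 g per mole.
40.078/172.164 = 0.2328 → 23.28%.

23.28 weight percent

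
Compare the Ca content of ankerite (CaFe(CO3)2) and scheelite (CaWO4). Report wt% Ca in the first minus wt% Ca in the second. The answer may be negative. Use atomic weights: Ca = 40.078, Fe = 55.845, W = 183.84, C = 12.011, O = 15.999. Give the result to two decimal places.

4.64 percentage points

M(CaFe(CO3)2) = 215.939 g/mol, so wt% Ca = 40.078/215.939 × 100 = 18.56%.
M(CaWO4) = 287.914 g/mol, so wt% Ca = 40.078/287.914 × 100 = 13.92%.
18.56 − 13.92 = 4.64 pp.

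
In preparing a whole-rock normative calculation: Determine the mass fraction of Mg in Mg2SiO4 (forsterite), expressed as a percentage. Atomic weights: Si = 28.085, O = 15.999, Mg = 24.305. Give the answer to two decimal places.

M(Mg2SiO4) = 140.691 g/mol.
Mg contributes 2 × 24.305 = 48.610 g per mole.
48.610/140.691 = 0.3455 → 34.55%.

34.55 weight percent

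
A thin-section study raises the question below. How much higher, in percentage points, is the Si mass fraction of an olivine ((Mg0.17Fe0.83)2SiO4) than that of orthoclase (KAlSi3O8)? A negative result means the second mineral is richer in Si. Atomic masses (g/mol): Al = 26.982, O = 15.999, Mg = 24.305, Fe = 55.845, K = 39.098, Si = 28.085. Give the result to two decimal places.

M((Mg0.17Fe0.83)2SiO4) = 193.047 g/mol, so wt% Si = 28.085/193.047 × 100 = 14.55%.
M(KAlSi3O8) = 278.327 g/mol, so wt% Si = 84.255/278.327 × 100 = 30.27%.
14.55 − 30.27 = -15.72 pp.

-15.72 percentage points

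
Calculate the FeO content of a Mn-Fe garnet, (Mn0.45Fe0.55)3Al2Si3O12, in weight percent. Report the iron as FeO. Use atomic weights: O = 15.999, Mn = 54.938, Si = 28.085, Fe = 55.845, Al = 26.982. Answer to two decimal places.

23.87 wt%

Molar mass of (Mn0.45Fe0.55)3Al2Si3O12 = 1.35*54.938 + 1.65*55.845 + 2*26.982 + 3*28.085 + 12*15.999 = 496.518 g/mol.
Each formula unit contains 1.65 Fe, equivalent to 1.65/1 = 1.6500 mol FeO.
M(FeO) = 1×55.845 + 1×15.999 = 71.844 g/mol.
Mass of FeO per formula unit = 1.6500 × 71.844 = 118.543 g.
FeO wt% = 118.543 / 496.518 × 100 = 23.87%.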